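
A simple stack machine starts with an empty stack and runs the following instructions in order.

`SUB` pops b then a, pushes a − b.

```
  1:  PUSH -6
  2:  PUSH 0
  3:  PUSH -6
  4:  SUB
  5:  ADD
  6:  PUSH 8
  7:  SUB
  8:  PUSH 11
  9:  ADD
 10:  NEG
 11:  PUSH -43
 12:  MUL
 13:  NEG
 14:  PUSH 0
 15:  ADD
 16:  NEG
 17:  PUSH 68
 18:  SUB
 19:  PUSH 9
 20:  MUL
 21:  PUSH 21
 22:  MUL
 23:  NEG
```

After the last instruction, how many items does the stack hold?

1

PUSH -6  : -6
PUSH 0   : -6 0
PUSH -6  : -6 0 -6
SUB      : -6 6
ADD      : 0
PUSH 8   : 0 8
SUB      : -8
PUSH 11  : -8 11
ADD      : 3
NEG      : -3
PUSH -43 : -3 -43
MUL      : 129
NEG      : -129
PUSH 0   : -129 0
ADD      : -129
NEG      : 129
PUSH 68  : 129 68
SUB      : 61
PUSH 9   : 61 9
MUL      : 549
PUSH 21  : 549 21
MUL      : 11529
NEG      : -11529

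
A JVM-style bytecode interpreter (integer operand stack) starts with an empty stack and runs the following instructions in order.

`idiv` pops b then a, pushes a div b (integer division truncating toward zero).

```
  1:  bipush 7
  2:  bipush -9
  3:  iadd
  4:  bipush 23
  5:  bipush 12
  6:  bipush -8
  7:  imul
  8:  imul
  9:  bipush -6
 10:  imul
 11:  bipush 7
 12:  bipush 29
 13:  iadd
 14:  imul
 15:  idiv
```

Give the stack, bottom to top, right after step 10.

[-2, 13248]

bipush 7  -> [7]
bipush -9 -> [7, -9]
iadd      -> [-2]
bipush 23 -> [-2, 23]
bipush 12 -> [-2, 23, 12]
bipush -8 -> [-2, 23, 12, -8]
imul      -> [-2, 23, -96]
imul      -> [-2, -2208]
bipush -6 -> [-2, -2208, -6]
imul      -> [-2, 13248]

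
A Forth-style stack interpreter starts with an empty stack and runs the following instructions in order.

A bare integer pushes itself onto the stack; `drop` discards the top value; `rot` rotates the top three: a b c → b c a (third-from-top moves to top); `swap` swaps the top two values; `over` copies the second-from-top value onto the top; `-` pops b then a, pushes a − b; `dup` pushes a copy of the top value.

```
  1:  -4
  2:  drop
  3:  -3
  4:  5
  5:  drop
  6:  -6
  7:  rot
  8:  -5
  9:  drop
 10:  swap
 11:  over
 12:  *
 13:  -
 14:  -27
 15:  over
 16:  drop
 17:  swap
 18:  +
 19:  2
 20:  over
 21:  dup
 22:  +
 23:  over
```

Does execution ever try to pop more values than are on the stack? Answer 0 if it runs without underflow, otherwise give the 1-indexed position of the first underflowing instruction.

7

-4   → [-4]
drop → []
-3   → [-3]
5    → [-3, 5]
drop → [-3]
-6   → [-3, -6]
rot  — needs 3 operands, stack has 2 → underflow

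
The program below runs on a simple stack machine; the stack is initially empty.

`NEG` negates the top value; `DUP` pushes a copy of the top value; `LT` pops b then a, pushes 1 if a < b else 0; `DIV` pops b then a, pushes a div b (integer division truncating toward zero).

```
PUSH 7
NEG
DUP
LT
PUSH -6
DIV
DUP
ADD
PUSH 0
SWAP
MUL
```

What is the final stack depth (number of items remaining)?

1

PUSH 7  → [7]
NEG     → [-7]
DUP     → [-7, -7]
LT      → [0]
PUSH -6 → [0, -6]
DIV     → [0]
DUP     → [0, 0]
ADD     → [0]
PUSH 0  → [0, 0]
SWAP    → [0, 0]
MUL     → [0]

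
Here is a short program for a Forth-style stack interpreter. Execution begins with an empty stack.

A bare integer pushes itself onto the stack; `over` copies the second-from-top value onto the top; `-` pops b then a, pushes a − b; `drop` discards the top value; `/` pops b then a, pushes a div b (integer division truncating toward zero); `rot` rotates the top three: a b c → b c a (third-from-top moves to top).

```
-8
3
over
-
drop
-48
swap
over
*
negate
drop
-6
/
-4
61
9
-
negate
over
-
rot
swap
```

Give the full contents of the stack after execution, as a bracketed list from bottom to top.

[-4, 8, -48]

-8      -8
3       -8 3
over    -8 3 -8
-       -8 11
drop    -8
-48     -8 -48
swap    -48 -8
over    -48 -8 -48
*       -48 384
negate  -48 -384
drop    -48
-6      -48 -6
/       8
-4      8 -4
61      8 -4 61
9       8 -4 61 9
-       8 -4 52
negate  8 -4 -52
over    8 -4 -52 -4
-       8 -4 -48
rot     -4 -48 8
swap    -4 8 -48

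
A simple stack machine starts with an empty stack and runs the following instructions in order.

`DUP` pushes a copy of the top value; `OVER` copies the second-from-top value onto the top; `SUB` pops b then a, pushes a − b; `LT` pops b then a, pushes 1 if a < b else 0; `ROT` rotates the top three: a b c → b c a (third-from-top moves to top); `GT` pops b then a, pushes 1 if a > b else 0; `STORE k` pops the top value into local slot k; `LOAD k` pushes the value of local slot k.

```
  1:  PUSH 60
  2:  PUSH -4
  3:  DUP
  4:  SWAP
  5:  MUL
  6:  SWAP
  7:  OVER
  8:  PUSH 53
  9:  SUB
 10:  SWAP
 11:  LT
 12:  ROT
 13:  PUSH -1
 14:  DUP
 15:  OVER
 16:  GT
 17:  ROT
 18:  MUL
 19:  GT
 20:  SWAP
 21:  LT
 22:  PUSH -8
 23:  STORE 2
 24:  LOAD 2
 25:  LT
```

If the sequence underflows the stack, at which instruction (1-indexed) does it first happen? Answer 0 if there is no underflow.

12

PUSH 60  60
PUSH -4  60 -4
DUP      60 -4 -4
SWAP     60 -4 -4
MUL      60 16
SWAP     16 60
OVER     16 60 16
PUSH 53  16 60 16 53
SUB      16 60 -37
SWAP     16 -37 60
LT       16 1
ROT  — needs 3 operands, stack has 2 → underflow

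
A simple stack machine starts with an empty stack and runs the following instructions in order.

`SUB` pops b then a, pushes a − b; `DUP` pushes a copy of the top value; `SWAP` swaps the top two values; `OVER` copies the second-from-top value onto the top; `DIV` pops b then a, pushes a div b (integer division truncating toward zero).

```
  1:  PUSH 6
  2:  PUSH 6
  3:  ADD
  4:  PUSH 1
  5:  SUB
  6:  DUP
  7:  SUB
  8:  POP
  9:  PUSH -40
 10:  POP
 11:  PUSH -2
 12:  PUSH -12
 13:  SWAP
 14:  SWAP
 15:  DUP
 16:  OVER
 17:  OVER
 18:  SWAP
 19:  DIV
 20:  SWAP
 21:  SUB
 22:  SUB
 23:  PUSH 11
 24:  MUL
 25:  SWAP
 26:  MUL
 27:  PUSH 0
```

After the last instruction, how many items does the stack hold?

PUSH 6   -> [6]
PUSH 6   -> [6, 6]
ADD      -> [12]
PUSH 1   -> [12, 1]
SUB      -> [11]
DUP      -> [11, 11]
SUB      -> [0]
POP      -> []
PUSH -40 -> [-40]
POP      -> []
PUSH -2  -> [-2]
PUSH -12 -> [-2, -12]
SWAP     -> [-12, -2]
SWAP     -> [-2, -12]
DUP      -> [-2, -12, -12]
OVER     -> [-2, -12, -12, -12]
OVER     -> [-2, -12, -12, -12, -12]
SWAP     -> [-2, -12, -12, -12, -12]
DIV      -> [-2, -12, -12, 1]
SWAP     -> [-2, -12, 1, -12]
SUB      -> [-2, -12, 13]
SUB      -> [-2, -25]
PUSH 11  -> [-2, -25, 11]
MUL      -> [-2, -275]
SWAP     -> [-275, -2]
MUL      -> [550]
PUSH 0   -> [550, 0]

2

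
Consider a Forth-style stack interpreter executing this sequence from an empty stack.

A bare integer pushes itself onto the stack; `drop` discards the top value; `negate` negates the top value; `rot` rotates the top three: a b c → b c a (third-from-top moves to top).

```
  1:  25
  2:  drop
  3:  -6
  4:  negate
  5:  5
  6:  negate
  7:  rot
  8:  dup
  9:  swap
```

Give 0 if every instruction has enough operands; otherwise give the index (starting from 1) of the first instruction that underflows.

7

25     : 25
drop   : (empty)
-6     : -6
negate : 6
5      : 6 5
negate : 6 -5
rot  — needs 3 operands, stack has 2 → underflow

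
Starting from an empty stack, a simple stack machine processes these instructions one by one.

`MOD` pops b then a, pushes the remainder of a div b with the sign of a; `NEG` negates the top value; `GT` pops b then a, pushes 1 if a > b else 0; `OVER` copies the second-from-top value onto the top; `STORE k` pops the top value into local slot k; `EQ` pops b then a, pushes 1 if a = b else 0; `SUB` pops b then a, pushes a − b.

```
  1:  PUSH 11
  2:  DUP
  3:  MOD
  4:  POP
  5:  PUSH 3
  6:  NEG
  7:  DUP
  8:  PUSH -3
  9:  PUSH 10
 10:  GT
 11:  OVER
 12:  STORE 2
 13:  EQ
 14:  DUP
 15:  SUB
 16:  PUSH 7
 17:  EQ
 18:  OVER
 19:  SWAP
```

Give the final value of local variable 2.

-3

PUSH 11 → [11]
DUP     → [11, 11]
MOD     → [0]
POP     → []
PUSH 3  → [3]
NEG     → [-3]
DUP     → [-3, -3]
PUSH -3 → [-3, -3, -3]
PUSH 10 → [-3, -3, -3, 10]
GT      → [-3, -3, 0]
OVER    → [-3, -3, 0, -3]
STORE 2 → [-3, -3, 0]
EQ      → [-3, 0]
DUP     → [-3, 0, 0]
SUB     → [-3, 0]
PUSH 7  → [-3, 0, 7]
EQ      → [-3, 0]
OVER    → [-3, 0, -3]
SWAP    → [-3, -3, 0]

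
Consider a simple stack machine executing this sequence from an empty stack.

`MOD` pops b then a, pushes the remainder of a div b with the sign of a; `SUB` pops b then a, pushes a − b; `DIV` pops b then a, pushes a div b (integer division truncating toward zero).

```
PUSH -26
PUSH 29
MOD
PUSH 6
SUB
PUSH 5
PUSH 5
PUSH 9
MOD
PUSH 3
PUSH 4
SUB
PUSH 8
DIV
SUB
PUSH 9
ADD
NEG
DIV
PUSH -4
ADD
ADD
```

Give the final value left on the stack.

PUSH -26 → [-26]
PUSH 29  → [-26, 29]
MOD      → [-26]
PUSH 6   → [-26, 6]
SUB      → [-32]
PUSH 5   → [-32, 5]
PUSH 5   → [-32, 5, 5]
PUSH 9   → [-32, 5, 5, 9]
MOD      → [-32, 5, 5]
PUSH 3   → [-32, 5, 5, 3]
PUSH 4   → [-32, 5, 5, 3, 4]
SUB      → [-32, 5, 5, -1]
PUSH 8   → [-32, 5, 5, -1, 8]
DIV      → [-32, 5, 5, 0]
SUB      → [-32, 5, 5]
PUSH 9   → [-32, 5, 5, 9]
ADD      → [-32, 5, 14]
NEG      → [-32, 5, -14]
DIV      → [-32, 0]
PUSH -4  → [-32, 0, -4]
ADD      → [-32, -4]
ADD      → [-36]

-36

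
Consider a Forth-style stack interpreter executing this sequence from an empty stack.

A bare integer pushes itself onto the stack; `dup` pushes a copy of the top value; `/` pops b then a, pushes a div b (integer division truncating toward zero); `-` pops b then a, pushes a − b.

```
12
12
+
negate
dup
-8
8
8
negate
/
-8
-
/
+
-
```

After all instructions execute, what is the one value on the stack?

12      [12]
12      [12, 12]
+       [24]
negate  [-24]
dup     [-24, -24]
-8      [-24, -24, -8]
8       [-24, -24, -8, 8]
8       [-24, -24, -8, 8, 8]
negate  [-24, -24, -8, 8, -8]
/       [-24, -24, -8, -1]
-8      [-24, -24, -8, -1, -8]
-       [-24, -24, -8, 7]
/       [-24, -24, -1]
+       [-24, -25]
-       [1]

1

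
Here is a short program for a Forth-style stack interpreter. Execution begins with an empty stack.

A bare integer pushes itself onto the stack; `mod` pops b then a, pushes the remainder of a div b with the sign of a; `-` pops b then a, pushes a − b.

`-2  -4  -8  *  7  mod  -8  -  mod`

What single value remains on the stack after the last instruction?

-2

-2  : [-2]
-4  : [-2, -4]
-8  : [-2, -4, -8]
*   : [-2, 32]
7   : [-2, 32, 7]
mod : [-2, 4]
-8  : [-2, 4, -8]
-   : [-2, 12]
mod : [-2]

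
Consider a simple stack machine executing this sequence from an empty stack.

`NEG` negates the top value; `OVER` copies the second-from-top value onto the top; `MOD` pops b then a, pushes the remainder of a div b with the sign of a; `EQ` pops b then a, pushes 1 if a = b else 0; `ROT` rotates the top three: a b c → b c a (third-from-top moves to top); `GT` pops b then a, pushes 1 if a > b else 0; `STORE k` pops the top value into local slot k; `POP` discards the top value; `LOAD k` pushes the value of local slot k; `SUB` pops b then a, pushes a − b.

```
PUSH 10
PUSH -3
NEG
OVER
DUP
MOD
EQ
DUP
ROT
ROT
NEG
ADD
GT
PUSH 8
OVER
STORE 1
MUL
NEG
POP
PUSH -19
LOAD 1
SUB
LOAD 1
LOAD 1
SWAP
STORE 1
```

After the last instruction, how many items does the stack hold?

2

PUSH 10  → [10]
PUSH -3  → [10, -3]
NEG      → [10, 3]
OVER     → [10, 3, 10]
DUP      → [10, 3, 10, 10]
MOD      → [10, 3, 0]
EQ       → [10, 0]
DUP      → [10, 0, 0]
ROT      → [0, 0, 10]
ROT      → [0, 10, 0]
NEG      → [0, 10, 0]
ADD      → [0, 10]
GT       → [0]
PUSH 8   → [0, 8]
OVER     → [0, 8, 0]
STORE 1  → [0, 8]
MUL      → [0]
NEG      → [0]
POP      → []
PUSH -19 → [-19]
LOAD 1   → [-19, 0]
SUB      → [-19]
LOAD 1   → [-19, 0]
LOAD 1   → [-19, 0, 0]
SWAP     → [-19, 0, 0]
STORE 1  → [-19, 0]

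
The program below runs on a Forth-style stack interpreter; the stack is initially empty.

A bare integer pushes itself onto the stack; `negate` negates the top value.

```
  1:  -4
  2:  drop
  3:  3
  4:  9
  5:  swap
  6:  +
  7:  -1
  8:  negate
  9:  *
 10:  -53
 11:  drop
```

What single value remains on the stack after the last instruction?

-4      [-4]
drop    []
3       [3]
9       [3, 9]
swap    [9, 3]
+       [12]
-1      [12, -1]
negate  [12, 1]
*       [12]
-53     [12, -53]
drop    [12]

12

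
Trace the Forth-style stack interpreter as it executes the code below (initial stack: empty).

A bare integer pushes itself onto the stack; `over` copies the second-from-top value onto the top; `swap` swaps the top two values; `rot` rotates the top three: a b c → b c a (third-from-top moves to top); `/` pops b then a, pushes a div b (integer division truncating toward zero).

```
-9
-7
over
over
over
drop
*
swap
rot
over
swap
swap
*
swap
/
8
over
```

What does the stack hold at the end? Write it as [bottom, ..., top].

-9   → -9
-7   → -9 -7
over → -9 -7 -9
over → -9 -7 -9 -7
over → -9 -7 -9 -7 -9
drop → -9 -7 -9 -7
*    → -9 -7 63
swap → -9 63 -7
rot  → 63 -7 -9
over → 63 -7 -9 -7
swap → 63 -7 -7 -9
swap → 63 -7 -9 -7
*    → 63 -7 63
swap → 63 63 -7
/    → 63 -9
8    → 63 -9 8
over → 63 -9 8 -9

[63, -9, 8, -9]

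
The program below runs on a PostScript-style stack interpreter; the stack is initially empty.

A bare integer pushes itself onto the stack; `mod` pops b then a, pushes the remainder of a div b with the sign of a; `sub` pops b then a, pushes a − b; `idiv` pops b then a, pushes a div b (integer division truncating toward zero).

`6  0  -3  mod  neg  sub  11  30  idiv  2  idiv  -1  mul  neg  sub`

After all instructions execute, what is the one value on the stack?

6

6    → [6]
0    → [6, 0]
-3   → [6, 0, -3]
mod  → [6, 0]
neg  → [6, 0]
sub  → [6]
11   → [6, 11]
30   → [6, 11, 30]
idiv → [6, 0]
2    → [6, 0, 2]
idiv → [6, 0]
-1   → [6, 0, -1]
mul  → [6, 0]
neg  → [6, 0]
sub  → [6]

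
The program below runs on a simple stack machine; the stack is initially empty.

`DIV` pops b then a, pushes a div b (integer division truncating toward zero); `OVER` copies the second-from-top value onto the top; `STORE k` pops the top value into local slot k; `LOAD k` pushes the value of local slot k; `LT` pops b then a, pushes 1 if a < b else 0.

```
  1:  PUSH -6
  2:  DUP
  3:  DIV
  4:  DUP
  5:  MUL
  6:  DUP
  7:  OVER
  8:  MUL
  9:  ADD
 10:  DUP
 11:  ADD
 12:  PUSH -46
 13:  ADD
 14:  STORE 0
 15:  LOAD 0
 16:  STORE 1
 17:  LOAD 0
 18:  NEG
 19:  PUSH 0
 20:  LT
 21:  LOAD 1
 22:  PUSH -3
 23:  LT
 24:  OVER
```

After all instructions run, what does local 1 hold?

PUSH -6  -> -6
DUP      -> -6 -6
DIV      -> 1
DUP      -> 1 1
MUL      -> 1
DUP      -> 1 1
OVER     -> 1 1 1
MUL      -> 1 1
ADD      -> 2
DUP      -> 2 2
ADD      -> 4
PUSH -46 -> 4 -46
ADD      -> -42
STORE 0  -> (empty)
LOAD 0   -> -42
STORE 1  -> (empty)
LOAD 0   -> -42
NEG      -> 42
PUSH 0   -> 42 0
LT       -> 0
LOAD 1   -> 0 -42
PUSH -3  -> 0 -42 -3
LT       -> 0 1
OVER     -> 0 1 0

-42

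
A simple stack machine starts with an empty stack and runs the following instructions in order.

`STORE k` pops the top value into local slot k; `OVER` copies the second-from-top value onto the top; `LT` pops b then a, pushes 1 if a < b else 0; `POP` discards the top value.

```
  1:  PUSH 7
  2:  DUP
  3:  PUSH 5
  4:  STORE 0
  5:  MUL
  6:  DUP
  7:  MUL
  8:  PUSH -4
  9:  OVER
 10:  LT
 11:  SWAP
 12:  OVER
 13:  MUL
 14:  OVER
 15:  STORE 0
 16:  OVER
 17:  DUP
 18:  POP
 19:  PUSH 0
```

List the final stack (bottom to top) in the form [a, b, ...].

[1, 2401, 1, 0]

PUSH 7  -> 7
DUP     -> 7 7
PUSH 5  -> 7 7 5
STORE 0 -> 7 7
MUL     -> 49
DUP     -> 49 49
MUL     -> 2401
PUSH -4 -> 2401 -4
OVER    -> 2401 -4 2401
LT      -> 2401 1
SWAP    -> 1 2401
OVER    -> 1 2401 1
MUL     -> 1 2401
OVER    -> 1 2401 1
STORE 0 -> 1 2401
OVER    -> 1 2401 1
DUP     -> 1 2401 1 1
POP     -> 1 2401 1
PUSH 0  -> 1 2401 1 0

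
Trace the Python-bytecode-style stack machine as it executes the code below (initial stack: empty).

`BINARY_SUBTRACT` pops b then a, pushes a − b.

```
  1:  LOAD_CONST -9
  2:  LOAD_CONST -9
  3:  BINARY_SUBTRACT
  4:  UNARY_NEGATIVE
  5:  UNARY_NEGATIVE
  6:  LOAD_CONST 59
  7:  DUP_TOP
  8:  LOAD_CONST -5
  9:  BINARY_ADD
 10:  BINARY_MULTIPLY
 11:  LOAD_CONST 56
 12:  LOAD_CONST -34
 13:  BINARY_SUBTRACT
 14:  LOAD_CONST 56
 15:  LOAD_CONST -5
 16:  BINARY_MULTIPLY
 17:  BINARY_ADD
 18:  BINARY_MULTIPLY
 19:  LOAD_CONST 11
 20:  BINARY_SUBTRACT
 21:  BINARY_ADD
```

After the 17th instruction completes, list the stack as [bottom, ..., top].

[0, 3186, -190]

LOAD_CONST -9    -9
LOAD_CONST -9    -9 -9
BINARY_SUBTRACT  0
UNARY_NEGATIVE   0
UNARY_NEGATIVE   0
LOAD_CONST 59    0 59
DUP_TOP          0 59 59
LOAD_CONST -5    0 59 59 -5
BINARY_ADD       0 59 54
BINARY_MULTIPLY  0 3186
LOAD_CONST 56    0 3186 56
LOAD_CONST -34   0 3186 56 -34
BINARY_SUBTRACT  0 3186 90
LOAD_CONST 56    0 3186 90 56
LOAD_CONST -5    0 3186 90 56 -5
BINARY_MULTIPLY  0 3186 90 -280
BINARY_ADD       0 3186 -190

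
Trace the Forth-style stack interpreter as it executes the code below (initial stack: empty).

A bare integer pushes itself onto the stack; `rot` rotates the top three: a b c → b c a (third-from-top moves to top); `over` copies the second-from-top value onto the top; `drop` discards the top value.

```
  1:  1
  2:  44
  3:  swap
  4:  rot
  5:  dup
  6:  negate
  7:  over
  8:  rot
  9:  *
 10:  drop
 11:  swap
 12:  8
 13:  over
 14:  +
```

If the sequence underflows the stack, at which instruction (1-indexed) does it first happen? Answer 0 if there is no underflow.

1    → [1]
44   → [1, 44]
swap → [44, 1]
rot  — needs 3 operands, stack has 2 → underflow

4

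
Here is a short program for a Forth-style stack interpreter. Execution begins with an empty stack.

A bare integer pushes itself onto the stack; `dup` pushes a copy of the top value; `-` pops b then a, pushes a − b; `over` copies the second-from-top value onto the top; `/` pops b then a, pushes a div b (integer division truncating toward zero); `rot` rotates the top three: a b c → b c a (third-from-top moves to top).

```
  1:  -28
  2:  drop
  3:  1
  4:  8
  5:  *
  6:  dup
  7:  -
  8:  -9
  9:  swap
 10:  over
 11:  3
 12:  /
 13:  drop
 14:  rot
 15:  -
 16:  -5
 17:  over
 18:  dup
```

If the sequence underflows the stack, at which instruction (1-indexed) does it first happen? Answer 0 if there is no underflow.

14

-28  -> [-28]
drop -> []
1    -> [1]
8    -> [1, 8]
*    -> [8]
dup  -> [8, 8]
-    -> [0]
-9   -> [0, -9]
swap -> [-9, 0]
over -> [-9, 0, -9]
3    -> [-9, 0, -9, 3]
/    -> [-9, 0, -3]
drop -> [-9, 0]
rot  — needs 3 operands, stack has 2 → underflow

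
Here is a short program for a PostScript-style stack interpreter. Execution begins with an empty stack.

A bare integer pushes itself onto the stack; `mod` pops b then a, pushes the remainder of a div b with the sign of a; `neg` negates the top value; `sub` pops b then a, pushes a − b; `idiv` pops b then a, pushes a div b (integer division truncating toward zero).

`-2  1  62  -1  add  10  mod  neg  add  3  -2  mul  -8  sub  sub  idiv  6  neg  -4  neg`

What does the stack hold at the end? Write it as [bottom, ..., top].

-2   : -2
1    : -2 1
62   : -2 1 62
-1   : -2 1 62 -1
add  : -2 1 61
10   : -2 1 61 10
mod  : -2 1 1
neg  : -2 1 -1
add  : -2 0
3    : -2 0 3
-2   : -2 0 3 -2
mul  : -2 0 -6
-8   : -2 0 -6 -8
sub  : -2 0 2
sub  : -2 -2
idiv : 1
6    : 1 6
neg  : 1 -6
-4   : 1 -6 -4
neg  : 1 -6 4

[1, -6, 4]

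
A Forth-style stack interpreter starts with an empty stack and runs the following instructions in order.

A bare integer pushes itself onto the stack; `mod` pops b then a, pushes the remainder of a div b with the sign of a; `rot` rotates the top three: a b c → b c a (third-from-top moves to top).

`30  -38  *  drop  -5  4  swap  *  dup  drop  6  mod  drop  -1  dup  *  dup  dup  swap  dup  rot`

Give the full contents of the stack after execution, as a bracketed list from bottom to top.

[1, 1, 1, 1]

30   -> 30
-38  -> 30 -38
*    -> -1140
drop -> (empty)
-5   -> -5
4    -> -5 4
swap -> 4 -5
*    -> -20
dup  -> -20 -20
drop -> -20
6    -> -20 6
mod  -> -2
drop -> (empty)
-1   -> -1
dup  -> -1 -1
*    -> 1
dup  -> 1 1
dup  -> 1 1 1
swap -> 1 1 1
dup  -> 1 1 1 1
rot  -> 1 1 1 1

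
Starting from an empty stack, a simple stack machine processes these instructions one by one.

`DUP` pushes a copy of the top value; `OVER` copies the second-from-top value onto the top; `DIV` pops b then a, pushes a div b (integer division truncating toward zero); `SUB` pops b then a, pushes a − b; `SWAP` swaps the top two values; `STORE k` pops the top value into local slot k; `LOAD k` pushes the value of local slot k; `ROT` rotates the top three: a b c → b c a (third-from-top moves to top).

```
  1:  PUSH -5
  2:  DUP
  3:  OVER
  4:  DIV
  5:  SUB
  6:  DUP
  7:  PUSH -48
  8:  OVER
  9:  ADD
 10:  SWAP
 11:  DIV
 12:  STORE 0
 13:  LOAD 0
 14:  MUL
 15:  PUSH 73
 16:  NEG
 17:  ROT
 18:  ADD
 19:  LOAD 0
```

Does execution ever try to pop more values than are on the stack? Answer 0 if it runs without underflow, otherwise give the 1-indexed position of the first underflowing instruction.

17

PUSH -5  -> [-5]
DUP      -> [-5, -5]
OVER     -> [-5, -5, -5]
DIV      -> [-5, 1]
SUB      -> [-6]
DUP      -> [-6, -6]
PUSH -48 -> [-6, -6, -48]
OVER     -> [-6, -6, -48, -6]
ADD      -> [-6, -6, -54]
SWAP     -> [-6, -54, -6]
DIV      -> [-6, 9]
STORE 0  -> [-6]
LOAD 0   -> [-6, 9]
MUL      -> [-54]
PUSH 73  -> [-54, 73]
NEG      -> [-54, -73]
ROT  — needs 3 operands, stack has 2 → underflow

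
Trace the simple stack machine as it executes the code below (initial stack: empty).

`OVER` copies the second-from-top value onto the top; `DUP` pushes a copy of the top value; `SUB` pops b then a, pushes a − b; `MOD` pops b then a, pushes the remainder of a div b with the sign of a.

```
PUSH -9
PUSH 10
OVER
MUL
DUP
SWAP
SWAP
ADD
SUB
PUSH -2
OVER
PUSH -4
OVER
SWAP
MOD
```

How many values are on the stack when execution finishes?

4

PUSH -9 : -9
PUSH 10 : -9 10
OVER    : -9 10 -9
MUL     : -9 -90
DUP     : -9 -90 -90
SWAP    : -9 -90 -90
SWAP    : -9 -90 -90
ADD     : -9 -180
SUB     : 171
PUSH -2 : 171 -2
OVER    : 171 -2 171
PUSH -4 : 171 -2 171 -4
OVER    : 171 -2 171 -4 171
SWAP    : 171 -2 171 171 -4
MOD     : 171 -2 171 3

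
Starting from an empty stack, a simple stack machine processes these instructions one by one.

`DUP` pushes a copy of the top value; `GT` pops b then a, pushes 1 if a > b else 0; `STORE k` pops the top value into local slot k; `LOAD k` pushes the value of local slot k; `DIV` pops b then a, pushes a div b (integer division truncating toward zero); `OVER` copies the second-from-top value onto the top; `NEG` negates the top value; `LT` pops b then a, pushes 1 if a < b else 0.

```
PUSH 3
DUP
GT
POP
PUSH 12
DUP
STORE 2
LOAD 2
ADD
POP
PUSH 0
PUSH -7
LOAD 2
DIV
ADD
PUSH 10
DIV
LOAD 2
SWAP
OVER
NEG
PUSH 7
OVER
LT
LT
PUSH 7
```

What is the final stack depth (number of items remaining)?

PUSH 3  : [3]
DUP     : [3, 3]
GT      : [0]
POP     : []
PUSH 12 : [12]
DUP     : [12, 12]
STORE 2 : [12]
LOAD 2  : [12, 12]
ADD     : [24]
POP     : []
PUSH 0  : [0]
PUSH -7 : [0, -7]
LOAD 2  : [0, -7, 12]
DIV     : [0, 0]
ADD     : [0]
PUSH 10 : [0, 10]
DIV     : [0]
LOAD 2  : [0, 12]
SWAP    : [12, 0]
OVER    : [12, 0, 12]
NEG     : [12, 0, -12]
PUSH 7  : [12, 0, -12, 7]
OVER    : [12, 0, -12, 7, -12]
LT      : [12, 0, -12, 0]
LT      : [12, 0, 1]
PUSH 7  : [12, 0, 1, 7]

4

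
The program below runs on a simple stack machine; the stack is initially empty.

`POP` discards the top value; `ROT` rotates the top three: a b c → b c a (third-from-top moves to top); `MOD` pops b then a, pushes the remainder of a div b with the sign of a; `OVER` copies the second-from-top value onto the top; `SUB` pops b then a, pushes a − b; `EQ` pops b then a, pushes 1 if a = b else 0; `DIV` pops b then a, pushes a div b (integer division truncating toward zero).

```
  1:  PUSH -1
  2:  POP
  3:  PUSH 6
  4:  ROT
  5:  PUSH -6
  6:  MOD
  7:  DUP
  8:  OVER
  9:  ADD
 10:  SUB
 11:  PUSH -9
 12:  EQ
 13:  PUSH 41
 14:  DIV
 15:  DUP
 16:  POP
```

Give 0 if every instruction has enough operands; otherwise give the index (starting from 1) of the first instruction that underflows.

4

PUSH -1 → [-1]
POP     → []
PUSH 6  → [6]
ROT  — needs 3 operands, stack has 1 → underflow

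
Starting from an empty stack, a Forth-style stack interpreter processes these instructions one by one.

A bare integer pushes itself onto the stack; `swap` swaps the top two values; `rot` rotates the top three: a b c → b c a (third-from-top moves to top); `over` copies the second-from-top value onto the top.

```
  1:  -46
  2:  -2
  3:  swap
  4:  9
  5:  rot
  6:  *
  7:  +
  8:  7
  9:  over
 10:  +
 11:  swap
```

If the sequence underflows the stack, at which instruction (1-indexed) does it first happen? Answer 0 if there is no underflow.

0

-46   -46
-2    -46 -2
swap  -2 -46
9     -2 -46 9
rot   -46 9 -2
*     -46 -18
+     -64
7     -64 7
over  -64 7 -64
+     -64 -57
swap  -57 -64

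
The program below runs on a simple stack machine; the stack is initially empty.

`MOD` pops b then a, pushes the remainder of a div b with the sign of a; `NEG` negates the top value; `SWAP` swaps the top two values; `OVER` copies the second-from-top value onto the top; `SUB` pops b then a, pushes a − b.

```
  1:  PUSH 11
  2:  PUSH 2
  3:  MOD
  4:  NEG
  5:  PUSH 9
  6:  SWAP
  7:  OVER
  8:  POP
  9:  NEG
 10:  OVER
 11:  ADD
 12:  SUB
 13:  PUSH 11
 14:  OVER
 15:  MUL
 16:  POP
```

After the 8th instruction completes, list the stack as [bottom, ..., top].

PUSH 11 → 11
PUSH 2  → 11 2
MOD     → 1
NEG     → -1
PUSH 9  → -1 9
SWAP    → 9 -1
OVER    → 9 -1 9
POP     → 9 -1

[9, -1]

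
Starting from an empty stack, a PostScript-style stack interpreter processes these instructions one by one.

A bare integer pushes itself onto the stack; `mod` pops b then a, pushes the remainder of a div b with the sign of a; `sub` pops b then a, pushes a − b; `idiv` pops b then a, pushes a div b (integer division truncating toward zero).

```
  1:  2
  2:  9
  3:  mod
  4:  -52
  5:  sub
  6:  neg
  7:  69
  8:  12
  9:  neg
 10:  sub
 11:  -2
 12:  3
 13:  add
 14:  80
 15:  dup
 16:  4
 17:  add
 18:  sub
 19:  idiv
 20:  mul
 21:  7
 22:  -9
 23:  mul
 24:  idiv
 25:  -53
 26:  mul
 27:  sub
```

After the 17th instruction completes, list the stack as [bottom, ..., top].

[-54, 81, 1, 80, 84]

2   -> [2]
9   -> [2, 9]
mod -> [2]
-52 -> [2, -52]
sub -> [54]
neg -> [-54]
69  -> [-54, 69]
12  -> [-54, 69, 12]
neg -> [-54, 69, -12]
sub -> [-54, 81]
-2  -> [-54, 81, -2]
3   -> [-54, 81, -2, 3]
add -> [-54, 81, 1]
80  -> [-54, 81, 1, 80]
dup -> [-54, 81, 1, 80, 80]
4   -> [-54, 81, 1, 80, 80, 4]
add -> [-54, 81, 1, 80, 84]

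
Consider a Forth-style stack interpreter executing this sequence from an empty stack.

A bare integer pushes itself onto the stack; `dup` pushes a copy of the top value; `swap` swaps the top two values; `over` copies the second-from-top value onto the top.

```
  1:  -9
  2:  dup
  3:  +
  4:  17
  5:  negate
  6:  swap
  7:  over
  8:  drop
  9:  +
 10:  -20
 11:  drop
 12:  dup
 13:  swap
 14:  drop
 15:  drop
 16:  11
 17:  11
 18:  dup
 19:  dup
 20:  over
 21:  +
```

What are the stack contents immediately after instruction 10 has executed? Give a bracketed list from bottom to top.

-9     : [-9]
dup    : [-9, -9]
+      : [-18]
17     : [-18, 17]
negate : [-18, -17]
swap   : [-17, -18]
over   : [-17, -18, -17]
drop   : [-17, -18]
+      : [-35]
-20    : [-35, -20]

[-35, -20]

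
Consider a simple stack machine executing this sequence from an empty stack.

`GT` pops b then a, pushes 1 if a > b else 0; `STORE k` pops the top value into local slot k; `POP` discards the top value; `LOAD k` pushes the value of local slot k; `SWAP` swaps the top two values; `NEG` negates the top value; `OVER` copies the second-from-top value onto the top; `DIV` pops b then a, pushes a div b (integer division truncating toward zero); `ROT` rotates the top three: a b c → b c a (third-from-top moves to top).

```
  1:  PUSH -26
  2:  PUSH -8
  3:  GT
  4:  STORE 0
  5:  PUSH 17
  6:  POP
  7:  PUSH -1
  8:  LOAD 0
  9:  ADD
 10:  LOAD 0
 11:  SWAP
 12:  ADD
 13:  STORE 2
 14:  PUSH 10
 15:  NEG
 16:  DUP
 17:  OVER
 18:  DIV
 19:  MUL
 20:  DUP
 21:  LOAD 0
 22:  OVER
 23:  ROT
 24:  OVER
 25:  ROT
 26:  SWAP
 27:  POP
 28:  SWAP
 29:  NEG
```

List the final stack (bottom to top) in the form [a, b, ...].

[-10, 0, -10, 10]

PUSH -26 → -26
PUSH -8  → -26 -8
GT       → 0
STORE 0  → (empty)
PUSH 17  → 17
POP      → (empty)
PUSH -1  → -1
LOAD 0   → -1 0
ADD      → -1
LOAD 0   → -1 0
SWAP     → 0 -1
ADD      → -1
STORE 2  → (empty)
PUSH 10  → 10
NEG      → -10
DUP      → -10 -10
OVER     → -10 -10 -10
DIV      → -10 1
MUL      → -10
DUP      → -10 -10
LOAD 0   → -10 -10 0
OVER     → -10 -10 0 -10
ROT      → -10 0 -10 -10
OVER     → -10 0 -10 -10 -10
ROT      → -10 0 -10 -10 -10
SWAP     → -10 0 -10 -10 -10
POP      → -10 0 -10 -10
SWAP     → -10 0 -10 -10
NEG      → -10 0 -10 10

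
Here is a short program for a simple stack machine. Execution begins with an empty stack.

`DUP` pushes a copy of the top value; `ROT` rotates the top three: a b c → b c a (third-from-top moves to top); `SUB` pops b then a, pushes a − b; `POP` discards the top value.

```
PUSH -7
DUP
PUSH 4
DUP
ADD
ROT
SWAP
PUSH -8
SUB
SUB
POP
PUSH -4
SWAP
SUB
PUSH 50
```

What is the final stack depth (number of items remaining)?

2

PUSH -7 → [-7]
DUP     → [-7, -7]
PUSH 4  → [-7, -7, 4]
DUP     → [-7, -7, 4, 4]
ADD     → [-7, -7, 8]
ROT     → [-7, 8, -7]
SWAP    → [-7, -7, 8]
PUSH -8 → [-7, -7, 8, -8]
SUB     → [-7, -7, 16]
SUB     → [-7, -23]
POP     → [-7]
PUSH -4 → [-7, -4]
SWAP    → [-4, -7]
SUB     → [3]
PUSH 50 → [3, 50]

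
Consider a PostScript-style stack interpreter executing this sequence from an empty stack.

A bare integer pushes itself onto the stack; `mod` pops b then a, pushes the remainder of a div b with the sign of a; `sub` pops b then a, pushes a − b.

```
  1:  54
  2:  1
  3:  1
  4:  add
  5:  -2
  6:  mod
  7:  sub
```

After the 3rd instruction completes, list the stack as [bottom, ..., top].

[54, 1, 1]

54 -> 54
1  -> 54 1
1  -> 54 1 1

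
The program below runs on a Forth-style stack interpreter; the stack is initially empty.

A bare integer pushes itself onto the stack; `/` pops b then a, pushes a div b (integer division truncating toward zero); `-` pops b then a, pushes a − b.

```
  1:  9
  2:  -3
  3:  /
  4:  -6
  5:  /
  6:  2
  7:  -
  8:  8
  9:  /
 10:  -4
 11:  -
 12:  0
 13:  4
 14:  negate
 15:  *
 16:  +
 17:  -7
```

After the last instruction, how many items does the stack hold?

9      → [9]
-3     → [9, -3]
/      → [-3]
-6     → [-3, -6]
/      → [0]
2      → [0, 2]
-      → [-2]
8      → [-2, 8]
/      → [0]
-4     → [0, -4]
-      → [4]
0      → [4, 0]
4      → [4, 0, 4]
negate → [4, 0, -4]
*      → [4, 0]
+      → [4]
-7     → [4, -7]

2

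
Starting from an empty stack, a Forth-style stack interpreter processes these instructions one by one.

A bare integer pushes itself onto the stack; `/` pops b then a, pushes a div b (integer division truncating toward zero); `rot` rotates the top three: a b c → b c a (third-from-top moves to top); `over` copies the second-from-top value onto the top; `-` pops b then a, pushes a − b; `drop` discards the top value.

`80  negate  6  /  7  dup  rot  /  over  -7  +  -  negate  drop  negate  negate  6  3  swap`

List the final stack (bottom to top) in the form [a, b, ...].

[7, 3, 6]

80      [80]
negate  [-80]
6       [-80, 6]
/       [-13]
7       [-13, 7]
dup     [-13, 7, 7]
rot     [7, 7, -13]
/       [7, 0]
over    [7, 0, 7]
-7      [7, 0, 7, -7]
+       [7, 0, 0]
-       [7, 0]
negate  [7, 0]
drop    [7]
negate  [-7]
negate  [7]
6       [7, 6]
3       [7, 6, 3]
swap    [7, 3, 6]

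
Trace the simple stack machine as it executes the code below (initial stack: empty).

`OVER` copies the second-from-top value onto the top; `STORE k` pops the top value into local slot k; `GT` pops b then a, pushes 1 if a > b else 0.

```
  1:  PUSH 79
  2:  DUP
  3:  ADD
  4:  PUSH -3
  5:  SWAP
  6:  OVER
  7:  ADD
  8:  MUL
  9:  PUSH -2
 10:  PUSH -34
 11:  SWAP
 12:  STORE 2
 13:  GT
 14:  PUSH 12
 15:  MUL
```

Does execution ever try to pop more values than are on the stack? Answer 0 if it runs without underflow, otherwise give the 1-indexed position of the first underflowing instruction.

PUSH 79   [79]
DUP       [79, 79]
ADD       [158]
PUSH -3   [158, -3]
SWAP      [-3, 158]
OVER      [-3, 158, -3]
ADD       [-3, 155]
MUL       [-465]
PUSH -2   [-465, -2]
PUSH -34  [-465, -2, -34]
SWAP      [-465, -34, -2]
STORE 2   [-465, -34]
GT        [0]
PUSH 12   [0, 12]
MUL       [0]

0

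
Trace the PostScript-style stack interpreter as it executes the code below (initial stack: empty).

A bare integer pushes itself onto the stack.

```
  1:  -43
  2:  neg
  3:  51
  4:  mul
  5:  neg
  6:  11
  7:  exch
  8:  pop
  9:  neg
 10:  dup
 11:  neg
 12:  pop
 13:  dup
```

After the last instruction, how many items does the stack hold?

2

-43   -43
neg   43
51    43 51
mul   2193
neg   -2193
11    -2193 11
exch  11 -2193
pop   11
neg   -11
dup   -11 -11
neg   -11 11
pop   -11
dup   -11 -11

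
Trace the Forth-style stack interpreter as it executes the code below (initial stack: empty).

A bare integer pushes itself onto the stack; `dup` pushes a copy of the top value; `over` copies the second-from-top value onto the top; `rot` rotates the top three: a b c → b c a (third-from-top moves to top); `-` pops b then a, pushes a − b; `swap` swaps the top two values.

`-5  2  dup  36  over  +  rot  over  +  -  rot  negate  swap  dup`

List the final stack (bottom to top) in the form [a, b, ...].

-5     -> [-5]
2      -> [-5, 2]
dup    -> [-5, 2, 2]
36     -> [-5, 2, 2, 36]
over   -> [-5, 2, 2, 36, 2]
+      -> [-5, 2, 2, 38]
rot    -> [-5, 2, 38, 2]
over   -> [-5, 2, 38, 2, 38]
+      -> [-5, 2, 38, 40]
-      -> [-5, 2, -2]
rot    -> [2, -2, -5]
negate -> [2, -2, 5]
swap   -> [2, 5, -2]
dup    -> [2, 5, -2, -2]

[2, 5, -2, -2]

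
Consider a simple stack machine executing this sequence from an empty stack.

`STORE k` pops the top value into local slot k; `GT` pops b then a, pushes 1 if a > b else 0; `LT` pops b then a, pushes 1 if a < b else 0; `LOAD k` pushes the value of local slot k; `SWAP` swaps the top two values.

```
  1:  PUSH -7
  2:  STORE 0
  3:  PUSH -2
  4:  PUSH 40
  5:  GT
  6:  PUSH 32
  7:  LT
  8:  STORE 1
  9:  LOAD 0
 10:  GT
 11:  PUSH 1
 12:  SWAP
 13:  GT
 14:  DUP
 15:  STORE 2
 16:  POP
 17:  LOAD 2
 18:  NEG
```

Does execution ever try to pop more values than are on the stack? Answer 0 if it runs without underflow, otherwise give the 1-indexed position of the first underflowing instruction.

10

PUSH -7 -> [-7]
STORE 0 -> []
PUSH -2 -> [-2]
PUSH 40 -> [-2, 40]
GT      -> [0]
PUSH 32 -> [0, 32]
LT      -> [1]
STORE 1 -> []
LOAD 0  -> [-7]
GT  — needs 2 operands, stack has 1 → underflow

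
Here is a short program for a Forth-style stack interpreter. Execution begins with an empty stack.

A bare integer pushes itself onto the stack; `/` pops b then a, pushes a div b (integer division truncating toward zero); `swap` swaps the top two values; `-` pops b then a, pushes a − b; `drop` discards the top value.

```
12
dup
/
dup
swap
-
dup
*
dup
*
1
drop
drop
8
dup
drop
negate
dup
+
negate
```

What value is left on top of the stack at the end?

12     : 12
dup    : 12 12
/      : 1
dup    : 1 1
swap   : 1 1
-      : 0
dup    : 0 0
*      : 0
dup    : 0 0
*      : 0
1      : 0 1
drop   : 0
drop   : (empty)
8      : 8
dup    : 8 8
drop   : 8
negate : -8
dup    : -8 -8
+      : -16
negate : 16

16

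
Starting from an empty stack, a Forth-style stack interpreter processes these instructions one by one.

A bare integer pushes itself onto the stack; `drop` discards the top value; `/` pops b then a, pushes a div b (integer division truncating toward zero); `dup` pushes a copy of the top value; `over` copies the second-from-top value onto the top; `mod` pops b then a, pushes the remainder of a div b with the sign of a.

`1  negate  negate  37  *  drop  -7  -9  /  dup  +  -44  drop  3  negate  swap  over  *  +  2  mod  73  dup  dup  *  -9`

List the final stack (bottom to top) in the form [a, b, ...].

1       [1]
negate  [-1]
negate  [1]
37      [1, 37]
*       [37]
drop    []
-7      [-7]
-9      [-7, -9]
/       [0]
dup     [0, 0]
+       [0]
-44     [0, -44]
drop    [0]
3       [0, 3]
negate  [0, -3]
swap    [-3, 0]
over    [-3, 0, -3]
*       [-3, 0]
+       [-3]
2       [-3, 2]
mod     [-1]
73      [-1, 73]
dup     [-1, 73, 73]
dup     [-1, 73, 73, 73]
*       [-1, 73, 5329]
-9      [-1, 73, 5329, -9]

[-1, 73, 5329, -9]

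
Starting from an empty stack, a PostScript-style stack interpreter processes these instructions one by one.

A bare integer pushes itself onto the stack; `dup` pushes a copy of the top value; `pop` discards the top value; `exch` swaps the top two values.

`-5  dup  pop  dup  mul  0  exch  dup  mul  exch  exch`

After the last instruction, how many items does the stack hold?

2

-5   : -5
dup  : -5 -5
pop  : -5
dup  : -5 -5
mul  : 25
0    : 25 0
exch : 0 25
dup  : 0 25 25
mul  : 0 625
exch : 625 0
exch : 0 625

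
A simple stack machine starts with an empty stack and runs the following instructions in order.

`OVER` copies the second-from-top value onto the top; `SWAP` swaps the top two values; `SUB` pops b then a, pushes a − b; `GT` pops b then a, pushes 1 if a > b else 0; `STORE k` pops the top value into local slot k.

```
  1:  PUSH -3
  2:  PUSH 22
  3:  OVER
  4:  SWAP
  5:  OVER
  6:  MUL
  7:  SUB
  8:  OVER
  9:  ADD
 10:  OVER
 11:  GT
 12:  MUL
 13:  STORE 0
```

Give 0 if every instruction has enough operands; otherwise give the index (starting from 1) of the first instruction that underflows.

0

PUSH -3 → [-3]
PUSH 22 → [-3, 22]
OVER    → [-3, 22, -3]
SWAP    → [-3, -3, 22]
OVER    → [-3, -3, 22, -3]
MUL     → [-3, -3, -66]
SUB     → [-3, 63]
OVER    → [-3, 63, -3]
ADD     → [-3, 60]
OVER    → [-3, 60, -3]
GT      → [-3, 1]
MUL     → [-3]
STORE 0 → []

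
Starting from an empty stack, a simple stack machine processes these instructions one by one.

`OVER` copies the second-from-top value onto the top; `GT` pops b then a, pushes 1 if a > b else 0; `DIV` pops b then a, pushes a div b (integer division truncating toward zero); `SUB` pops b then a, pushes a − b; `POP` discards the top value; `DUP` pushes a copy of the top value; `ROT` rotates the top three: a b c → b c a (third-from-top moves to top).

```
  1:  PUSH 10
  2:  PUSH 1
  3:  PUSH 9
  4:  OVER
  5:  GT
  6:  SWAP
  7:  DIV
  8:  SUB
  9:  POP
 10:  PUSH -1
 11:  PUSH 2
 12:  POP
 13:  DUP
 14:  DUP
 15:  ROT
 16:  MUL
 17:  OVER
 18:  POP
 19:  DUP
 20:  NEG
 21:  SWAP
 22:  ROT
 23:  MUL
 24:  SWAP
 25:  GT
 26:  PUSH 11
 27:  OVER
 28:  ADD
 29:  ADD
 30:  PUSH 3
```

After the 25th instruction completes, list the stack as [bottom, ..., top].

PUSH 10 -> 10
PUSH 1  -> 10 1
PUSH 9  -> 10 1 9
OVER    -> 10 1 9 1
GT      -> 10 1 1
SWAP    -> 10 1 1
DIV     -> 10 1
SUB     -> 9
POP     -> (empty)
PUSH -1 -> -1
PUSH 2  -> -1 2
POP     -> -1
DUP     -> -1 -1
DUP     -> -1 -1 -1
ROT     -> -1 -1 -1
MUL     -> -1 1
OVER    -> -1 1 -1
POP     -> -1 1
DUP     -> -1 1 1
NEG     -> -1 1 -1
SWAP    -> -1 -1 1
ROT     -> -1 1 -1
MUL     -> -1 -1
SWAP    -> -1 -1
GT      -> 0

[0]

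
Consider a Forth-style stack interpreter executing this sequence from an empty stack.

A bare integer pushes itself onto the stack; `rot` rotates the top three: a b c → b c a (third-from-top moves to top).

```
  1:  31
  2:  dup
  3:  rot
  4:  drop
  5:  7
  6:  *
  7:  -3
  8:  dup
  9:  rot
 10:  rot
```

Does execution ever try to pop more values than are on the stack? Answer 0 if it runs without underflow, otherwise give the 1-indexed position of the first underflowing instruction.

3

31  -> 31
dup -> 31 31
rot  — needs 3 operands, stack has 2 → underflow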